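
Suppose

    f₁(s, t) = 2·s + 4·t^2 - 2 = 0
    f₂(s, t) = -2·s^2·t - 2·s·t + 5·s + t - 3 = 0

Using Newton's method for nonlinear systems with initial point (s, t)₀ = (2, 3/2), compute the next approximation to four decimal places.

(2.0714, 0.5714)

At (2, 3/2): F = (11.0000, -9.5000).
Jacobian J = [[2, 8·t], [-4·s·t - 2·t + 5, -2·s^2 - 2·s + 1]].
At the point, J = [[2.0000, 12.0000], [-10.0000, -11.0000]] (det J = 98.0000).
Solving J·Δ = −F gives Δ = (0.0714, -0.9286).
Then the next iterate is (s, t)₁ = (2.0714, 0.5714).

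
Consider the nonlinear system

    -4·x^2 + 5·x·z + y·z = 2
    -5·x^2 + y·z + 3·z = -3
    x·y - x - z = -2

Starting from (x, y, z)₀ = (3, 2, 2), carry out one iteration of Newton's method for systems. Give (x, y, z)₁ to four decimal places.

(1.7645, 1.1831, 1.3140)

At (3, 2, 2): F = (-4.0000, -32.0000, 3.0000).
Jacobian J = [[-8·x + 5·z, z, 5·x + y], [-10·x, z, y + 3], [y - 1, x, -1]].
At the point, J = [[-14.0000, 2.0000, 17.0000], [-30.0000, 2.0000, 5.0000], [1.0000, 3.0000, -1.0000]] (det J = -1376.0000).
Solving J·Δ = −F gives Δ = (-1.2355, -0.8169, -0.6860).
Then the next iterate is (x, y, z)₁ = (1.7645, 1.1831, 1.3140).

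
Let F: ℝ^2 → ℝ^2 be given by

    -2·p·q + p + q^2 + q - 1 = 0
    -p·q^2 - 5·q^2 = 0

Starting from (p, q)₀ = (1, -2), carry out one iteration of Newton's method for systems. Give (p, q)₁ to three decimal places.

At (1, -2): F = (6.000, -24.000).
Jacobian J = [[-2·q + 1, -2·p + 2·q + 1], [-q^2, -2·p·q - 10·q]].
At the point, J = [[5.000, -5.000], [-4.000, 24.000]] (det J = 100.000).
Solving J·Δ = −F gives Δ = (-0.240, 0.960).
Then the next iterate is (p, q)₁ = (0.760, -1.040).

(0.760, -1.040)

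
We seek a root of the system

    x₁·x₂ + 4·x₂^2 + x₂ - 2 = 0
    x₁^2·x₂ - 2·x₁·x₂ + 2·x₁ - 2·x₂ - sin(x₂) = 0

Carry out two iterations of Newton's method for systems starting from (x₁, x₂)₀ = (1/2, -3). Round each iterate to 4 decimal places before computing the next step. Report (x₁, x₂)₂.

(-0.7009, -0.9506)

At (1/2, -3): F = (29.5000, 9.391120).
Jacobian J = [[x₂, x₁ + 8·x₂ + 1], [2·x₁·x₂ - 2·x₂ + 2, x₁^2 - 2·x₁ - cos(x₂) - 2]].
At the point, J = [[-3.0000, -22.5000], [5.0000, -1.760008]] (det J = 117.780023).
Solving J·Δ = −F gives Δ = (-1.3532, 1.4915).
Then the next iterate is (x₁, x₂)₁ = (-0.8532, -1.5085).
Round to (-0.8532, -1.5085) and repeat: F = (6.880841, -1.363557), J = [[-1.5085, -11.9212], [7.591104, 0.372094]].
Δ = (0.1523, 0.5579), so (x₁, x₂)₂ = (-0.7009, -0.9506).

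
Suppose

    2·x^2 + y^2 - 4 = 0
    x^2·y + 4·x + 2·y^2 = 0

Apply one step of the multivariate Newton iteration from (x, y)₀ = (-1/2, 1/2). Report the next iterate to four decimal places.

(-1.2422, 2.2656)

At (-1/2, 1/2): F = (-3.2500, -1.3750).
Jacobian J = [[4·x, 2·y], [2·x·y + 4, x^2 + 4·y]].
At the point, J = [[-2.0000, 1.0000], [3.5000, 2.2500]] (det J = -8.0000).
Solving J·Δ = −F gives Δ = (-0.7422, 1.7656).
Then the next iterate is (x, y)₁ = (-1.2422, 2.2656).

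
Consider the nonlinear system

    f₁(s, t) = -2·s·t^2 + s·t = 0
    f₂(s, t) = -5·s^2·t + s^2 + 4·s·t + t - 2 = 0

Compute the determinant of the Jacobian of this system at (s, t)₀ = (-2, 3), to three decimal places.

-1091.000

J = [[-2·t^2 + t, -4·s·t + s], [-10·s·t + 2·s + 4·t, -5·s^2 + 4·s + 1]].
At the point, J = [[-15.000, 22.000], [68.000, -27.000]].
det J = -1091.000.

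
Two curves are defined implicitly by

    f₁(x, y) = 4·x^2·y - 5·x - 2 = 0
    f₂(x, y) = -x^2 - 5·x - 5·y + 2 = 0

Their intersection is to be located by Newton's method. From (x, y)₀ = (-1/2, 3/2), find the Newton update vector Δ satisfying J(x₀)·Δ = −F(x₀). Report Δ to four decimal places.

(0.1144, -0.7415)

At (-1/2, 3/2): F = (2.0000, -3.2500).
Jacobian J = [[8·x·y - 5, 4·x^2], [-2·x - 5, -5]].
At the point, J = [[-11.0000, 1.0000], [-4.0000, -5.0000]] (det J = 59.0000).
Solving J·Δ = −F gives Δ = (0.1144, -0.7415).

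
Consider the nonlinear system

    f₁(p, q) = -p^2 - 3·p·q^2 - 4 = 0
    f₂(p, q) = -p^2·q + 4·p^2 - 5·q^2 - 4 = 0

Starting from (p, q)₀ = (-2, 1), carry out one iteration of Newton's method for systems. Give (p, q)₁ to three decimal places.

At (-2, 1): F = (-2.000, 3.000).
Jacobian J = [[-2·p - 3·q^2, -6·p·q], [-2·p·q + 8·p, -p^2 - 10·q]].
At the point, J = [[1.000, 12.000], [-12.000, -14.000]] (det J = 130.000).
Solving J·Δ = −F gives Δ = (0.062, 0.162).
Then the next iterate is (p, q)₁ = (-1.938, 1.162).

(-1.938, 1.162)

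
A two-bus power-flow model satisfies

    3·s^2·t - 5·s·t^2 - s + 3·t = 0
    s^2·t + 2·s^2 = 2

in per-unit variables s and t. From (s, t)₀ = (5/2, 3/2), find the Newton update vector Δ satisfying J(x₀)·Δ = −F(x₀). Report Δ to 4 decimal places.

(-0.9583, -0.4967)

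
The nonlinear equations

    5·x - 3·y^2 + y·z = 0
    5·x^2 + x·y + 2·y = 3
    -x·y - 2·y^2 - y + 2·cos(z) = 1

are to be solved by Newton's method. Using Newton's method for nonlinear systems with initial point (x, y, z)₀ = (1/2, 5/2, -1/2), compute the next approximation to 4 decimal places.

At (1/2, 5/2, -1/2): F = (-17.5000, 4.5000, -15.494835).
Jacobian J = [[5, -6·y + z, y], [10·x + y, x + 2, 0], [-y, -x - 4·y - 1, -2·sin(z)]].
At the point, J = [[5.0000, -15.5000, 2.5000], [7.5000, 2.5000, 0.0000], [-2.5000, -11.5000, 0.958851]] (det J = -76.547924).
Solving J·Δ = −F gives Δ = (-0.0993, -1.5021, -2.1142).
Then the next iterate is (x, y, z)₁ = (0.4007, 0.9979, -2.6142).

(0.4007, 0.9979, -2.6142)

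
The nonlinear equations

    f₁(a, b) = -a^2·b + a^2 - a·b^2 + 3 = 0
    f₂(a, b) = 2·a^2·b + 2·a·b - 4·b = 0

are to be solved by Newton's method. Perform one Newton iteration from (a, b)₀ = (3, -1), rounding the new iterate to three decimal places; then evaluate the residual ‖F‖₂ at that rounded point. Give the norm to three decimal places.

At (3, -1): F = (18.000, -20.000).
Jacobian J = [[-2·a·b + 2·a - b^2, -a^2 - 2·a·b], [4·a·b + 2·b, 2·a^2 + 2·a - 4]].
At the point, J = [[11.000, -3.000], [-14.000, 20.000]] (det J = 178.000).
Solving J·Δ = −F gives Δ = (-1.685, -0.180).
Then the next iterate is (a, b)₁ = (1.315, -1.180).
Re-evaluating at (1.315, -1.180): F = (4.93870, -2.46437), so ‖F‖₂ = 5.519.

5.519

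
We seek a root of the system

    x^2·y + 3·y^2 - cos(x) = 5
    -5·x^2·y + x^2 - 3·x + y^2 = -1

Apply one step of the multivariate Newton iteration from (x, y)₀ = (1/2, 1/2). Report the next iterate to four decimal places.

At (1/2, 1/2): F = (-5.002583, -0.6250).
Jacobian J = [[2·x·y + sin(x), x^2 + 6·y], [-10·x·y + 2·x - 3, -5·x^2 + 2·y]].
At the point, J = [[0.979426, 3.2500], [-4.5000, -0.2500]] (det J = 14.380144).
Solving J·Δ = −F gives Δ = (-0.2282, 1.6080).
Then the next iterate is (x, y)₁ = (0.2718, 2.1080).

(0.2718, 2.1080)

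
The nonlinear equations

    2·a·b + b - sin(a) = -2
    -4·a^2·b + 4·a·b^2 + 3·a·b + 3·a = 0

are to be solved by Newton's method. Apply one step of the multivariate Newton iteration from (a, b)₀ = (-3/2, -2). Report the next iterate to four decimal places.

At (-3/2, -2): F = (6.997495, -1.5000).
Jacobian J = [[2·b - cos(a), 2·a + 1], [-8·a·b + 4·b^2 + 3·b + 3, -4·a^2 + 8·a·b + 3·a]].
At the point, J = [[-4.070737, -2.0000], [-11.0000, 10.5000]] (det J = -64.742741).
Solving J·Δ = −F gives Δ = (1.0885, 1.2832).
Then the next iterate is (a, b)₁ = (-0.4115, -0.7168).

(-0.4115, -0.7168)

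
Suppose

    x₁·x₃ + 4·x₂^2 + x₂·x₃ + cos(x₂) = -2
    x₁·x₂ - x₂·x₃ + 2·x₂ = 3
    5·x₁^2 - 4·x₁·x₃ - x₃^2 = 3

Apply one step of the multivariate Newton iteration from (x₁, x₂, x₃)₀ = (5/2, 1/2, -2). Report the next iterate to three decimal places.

(1.115, 0.550, -2.241)

At (5/2, 1/2, -2): F = (-2.12242, 0.250, 44.250).
Jacobian J = [[x₃, 8·x₂ + x₃ - sin(x₂), x₁ + x₂], [x₂, x₁ - x₃ + 2, -x₂], [10·x₁ - 4·x₃, 0, -4·x₁ - 2·x₃]].
At the point, J = [[-2.000, 1.52057, 3.000], [0.500, 6.500, -0.500], [33.000, 0.000, -6.000]] (det J = -586.02776).
Solving J·Δ = −F gives Δ = (-1.385, 0.050, -0.241).
Then the next iterate is (x₁, x₂, x₃)₁ = (1.115, 0.550, -2.241).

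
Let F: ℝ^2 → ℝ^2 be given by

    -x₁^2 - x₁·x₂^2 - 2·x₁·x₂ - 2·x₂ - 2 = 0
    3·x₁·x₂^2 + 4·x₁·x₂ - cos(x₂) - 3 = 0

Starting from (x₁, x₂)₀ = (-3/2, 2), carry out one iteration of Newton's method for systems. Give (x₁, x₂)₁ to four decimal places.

(4.2644, 5.5817)

At (-3/2, 2): F = (3.7500, -32.583853).
Jacobian J = [[-2·x₁ - x₂^2 - 2·x₂, -2·x₁·x₂ - 2·x₁ - 2], [3·x₂^2 + 4·x₂, 6·x₁·x₂ + 4·x₁ + sin(x₂)]].
At the point, J = [[-5.0000, 7.0000], [20.0000, -23.090703]] (det J = -24.546487).
Solving J·Δ = −F gives Δ = (5.7644, 3.5817).
Then the next iterate is (x₁, x₂)₁ = (4.2644, 5.5817).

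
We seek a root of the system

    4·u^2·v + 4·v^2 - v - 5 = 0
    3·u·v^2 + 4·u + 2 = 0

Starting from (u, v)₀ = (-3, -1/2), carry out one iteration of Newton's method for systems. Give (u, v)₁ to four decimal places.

(1.7452, -1.6433)

At (-3, -1/2): F = (-21.5000, -12.2500).
Jacobian J = [[8·u·v, 4·u^2 + 8·v - 1], [3·v^2 + 4, 6·u·v]].
At the point, J = [[12.0000, 31.0000], [4.7500, 9.0000]] (det J = -39.2500).
Solving J·Δ = −F gives Δ = (4.7452, -1.1433).
Then the next iterate is (u, v)₁ = (1.7452, -1.6433).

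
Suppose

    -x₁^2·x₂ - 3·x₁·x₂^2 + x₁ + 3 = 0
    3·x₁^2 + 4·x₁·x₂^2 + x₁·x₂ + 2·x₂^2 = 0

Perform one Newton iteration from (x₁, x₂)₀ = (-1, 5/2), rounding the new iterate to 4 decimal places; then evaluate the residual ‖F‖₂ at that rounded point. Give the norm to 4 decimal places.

At (-1, 5/2): F = (18.2500, -12.0000).
Jacobian J = [[-2·x₁·x₂ - 3·x₂^2 + 1, -x₁^2 - 6·x₁·x₂], [6·x₁ + 4·x₂^2 + x₂, 8·x₁·x₂ + x₁ + 4·x₂]].
At the point, J = [[-12.7500, 14.0000], [21.5000, -11.0000]] (det J = -160.7500).
Solving J·Δ = −F gives Δ = (-0.2037, -1.4891).
Then the next iterate is (x₁, x₂)₁ = (-1.2037, 1.0109).
Re-evaluating at (-1.2037, 1.0109): F = (4.021864, 0.253364), so ‖F‖₂ = 4.0298.

4.0298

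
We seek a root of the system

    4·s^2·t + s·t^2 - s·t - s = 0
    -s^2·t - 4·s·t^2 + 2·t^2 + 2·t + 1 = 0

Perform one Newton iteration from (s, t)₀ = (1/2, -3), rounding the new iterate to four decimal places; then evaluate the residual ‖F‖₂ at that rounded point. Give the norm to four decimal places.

At (1/2, -3): F = (2.5000, -4.2500).
Jacobian J = [[8·s·t + t^2 - t - 1, 4·s^2 + 2·s·t - s], [-2·s·t - 4·t^2, -s^2 - 8·s·t + 4·t + 2]].
At the point, J = [[-1.0000, -2.5000], [-33.0000, 1.7500]] (det J = -84.2500).
Solving J·Δ = −F gives Δ = (-0.0742, 1.0297).
Then the next iterate is (s, t)₁ = (0.4258, -1.9703).
Re-evaluating at (0.4258, -1.9703): F = (0.637238, -1.431172), so ‖F‖₂ = 1.5666.

1.5666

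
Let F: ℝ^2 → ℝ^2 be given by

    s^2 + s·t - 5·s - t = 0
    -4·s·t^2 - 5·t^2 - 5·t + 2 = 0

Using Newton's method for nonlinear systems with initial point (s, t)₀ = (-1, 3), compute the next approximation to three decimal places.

At (-1, 3): F = (0.000, -22.000).
Jacobian J = [[2·s + t - 5, s - 1], [-4·t^2, -8·s·t - 10·t - 5]].
At the point, J = [[-4.000, -2.000], [-36.000, -11.000]] (det J = -28.000).
Solving J·Δ = −F gives Δ = (-1.571, 3.143).
Then the next iterate is (s, t)₁ = (-2.571, 6.143).

(-2.571, 6.143)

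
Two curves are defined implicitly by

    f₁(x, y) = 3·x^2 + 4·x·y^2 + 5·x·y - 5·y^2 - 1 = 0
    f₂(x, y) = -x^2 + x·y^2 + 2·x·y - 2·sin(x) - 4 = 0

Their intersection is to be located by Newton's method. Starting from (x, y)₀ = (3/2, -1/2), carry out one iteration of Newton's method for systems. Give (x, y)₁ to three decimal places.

At (3/2, -1/2): F = (2.250, -9.36999).
Jacobian J = [[6·x + 4·y^2 + 5·y, 8·x·y + 5·x - 10·y], [-2·x + y^2 + 2·y - 2·cos(x), 2·x·y + 2·x]].
At the point, J = [[7.500, 6.500], [-3.89147, 1.500]] (det J = 36.54458).
Solving J·Δ = −F gives Δ = (-1.759, 1.683).
Then the next iterate is (x, y)₁ = (-0.259, 1.183).

(-0.259, 1.183)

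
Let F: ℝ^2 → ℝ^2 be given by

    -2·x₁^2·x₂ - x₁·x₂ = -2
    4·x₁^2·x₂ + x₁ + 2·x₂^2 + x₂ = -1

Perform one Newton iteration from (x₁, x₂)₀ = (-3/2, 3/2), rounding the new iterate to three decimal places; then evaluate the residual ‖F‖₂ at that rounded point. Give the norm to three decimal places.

At (-3/2, 3/2): F = (-2.500, 19.000).
Jacobian J = [[-4·x₁·x₂ - x₂, -2·x₁^2 - x₁], [8·x₁·x₂ + 1, 4·x₁^2 + 4·x₂ + 1]].
At the point, J = [[7.500, -3.000], [-17.000, 16.000]] (det J = 69.000).
Solving J·Δ = −F gives Δ = (-0.246, -1.449).
Then the next iterate is (x₁, x₂)₁ = (-1.746, 0.051).
Re-evaluating at (-1.746, 0.051): F = (1.77810, -0.06790), so ‖F‖₂ = 1.779.

1.779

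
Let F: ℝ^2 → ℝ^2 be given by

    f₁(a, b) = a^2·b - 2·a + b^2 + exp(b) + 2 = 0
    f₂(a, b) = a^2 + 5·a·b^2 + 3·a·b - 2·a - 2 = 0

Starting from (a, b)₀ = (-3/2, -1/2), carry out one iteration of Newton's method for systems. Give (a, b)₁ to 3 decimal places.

(-2.405, -3.292)

At (-3/2, -1/2): F = (4.73153, 3.625).
Jacobian J = [[2·a·b - 2, a^2 + 2·b + exp(b)], [2·a + 5·b^2 + 3·b - 2, 10·a·b + 3·a]].
At the point, J = [[-0.500, 1.85653], [-5.250, 3.000]] (det J = 8.24679).
Solving J·Δ = −F gives Δ = (-0.905, -2.792).
Then the next iterate is (a, b)₁ = (-2.405, -3.292).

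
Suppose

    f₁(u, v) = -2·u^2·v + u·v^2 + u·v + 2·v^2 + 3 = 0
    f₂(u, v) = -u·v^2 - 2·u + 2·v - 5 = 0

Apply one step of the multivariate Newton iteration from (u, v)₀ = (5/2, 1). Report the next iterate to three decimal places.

(2.643, -2.643)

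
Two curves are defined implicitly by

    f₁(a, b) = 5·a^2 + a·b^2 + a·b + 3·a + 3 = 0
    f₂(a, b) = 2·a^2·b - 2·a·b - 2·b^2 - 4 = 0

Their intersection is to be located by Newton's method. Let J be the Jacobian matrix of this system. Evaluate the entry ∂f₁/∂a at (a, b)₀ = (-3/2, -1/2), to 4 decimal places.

∂f₁/∂a = 10·a + b^2 + b + 3.
At (-3/2, -1/2) this is -12.2500.

-12.2500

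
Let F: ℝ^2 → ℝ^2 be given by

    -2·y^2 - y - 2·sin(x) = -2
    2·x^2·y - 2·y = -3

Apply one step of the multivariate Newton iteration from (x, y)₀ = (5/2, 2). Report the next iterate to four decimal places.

At (5/2, 2): F = (-9.196944, 24.0000).
Jacobian J = [[-2·cos(x), -4·y - 1], [4·x·y, 2·x^2 - 2]].
At the point, J = [[1.602287, -9.0000], [20.0000, 10.5000]] (det J = 196.824016).
Solving J·Δ = −F gives Δ = (-0.6068, -1.1299).
Then the next iterate is (x, y)₁ = (1.8932, 0.8701).

(1.8932, 0.8701)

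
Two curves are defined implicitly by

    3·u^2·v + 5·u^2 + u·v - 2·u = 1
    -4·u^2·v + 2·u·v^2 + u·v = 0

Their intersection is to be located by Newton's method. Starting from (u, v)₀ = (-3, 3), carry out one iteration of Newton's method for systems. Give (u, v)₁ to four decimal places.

At (-3, 3): F = (122.0000, -171.0000).
Jacobian J = [[6·u·v + 10·u + v - 2, 3·u^2 + u], [-8·u·v + 2·v^2 + v, -4·u^2 + 4·u·v + u]].
At the point, J = [[-83.0000, 24.0000], [93.0000, -75.0000]] (det J = 3993.0000).
Solving J·Δ = −F gives Δ = (1.2637, -0.7130).
Then the next iterate is (u, v)₁ = (-1.7363, 2.2870).

(-1.7363, 2.2870)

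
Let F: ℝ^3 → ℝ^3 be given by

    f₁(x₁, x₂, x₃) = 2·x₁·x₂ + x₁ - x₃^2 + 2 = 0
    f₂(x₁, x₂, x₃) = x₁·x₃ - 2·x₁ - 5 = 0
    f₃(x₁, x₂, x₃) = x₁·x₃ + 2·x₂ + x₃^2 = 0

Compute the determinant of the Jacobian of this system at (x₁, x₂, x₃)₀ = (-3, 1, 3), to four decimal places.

78.0000

J = [[2·x₂ + 1, 2·x₁, -2·x₃], [x₃ - 2, 0, x₁], [x₃, 2, x₁ + 2·x₃]].
At the point, J = [[3.0000, -6.0000, -6.0000], [1.0000, 0.0000, -3.0000], [3.0000, 2.0000, 3.0000]].
det J = 78.0000.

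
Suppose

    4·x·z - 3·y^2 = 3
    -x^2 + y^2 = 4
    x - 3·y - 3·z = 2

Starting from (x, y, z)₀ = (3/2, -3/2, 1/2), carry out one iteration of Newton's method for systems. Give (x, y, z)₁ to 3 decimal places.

At (3/2, -3/2, 1/2): F = (-6.750, -4.000, 2.500).
Jacobian J = [[4·z, -6·y, 4·x], [-2·x, 2·y, 0], [1, -3, -3]].
At the point, J = [[2.000, 9.000, 6.000], [-3.000, -3.000, 0.000], [1.000, -3.000, -3.000]] (det J = 9.000).
Solving J·Δ = −F gives Δ = (5.750, -7.083, 9.833).
Then the next iterate is (x, y, z)₁ = (7.250, -8.583, 10.333).

(7.250, -8.583, 10.333)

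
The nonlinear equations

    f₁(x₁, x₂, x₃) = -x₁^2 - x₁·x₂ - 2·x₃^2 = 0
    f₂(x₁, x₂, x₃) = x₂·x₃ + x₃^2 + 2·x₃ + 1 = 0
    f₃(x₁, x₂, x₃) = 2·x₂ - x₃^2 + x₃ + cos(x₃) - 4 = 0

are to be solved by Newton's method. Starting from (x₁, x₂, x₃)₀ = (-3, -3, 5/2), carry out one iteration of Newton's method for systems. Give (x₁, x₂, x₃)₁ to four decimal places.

(-2.8474, -1.1349, 0.1468)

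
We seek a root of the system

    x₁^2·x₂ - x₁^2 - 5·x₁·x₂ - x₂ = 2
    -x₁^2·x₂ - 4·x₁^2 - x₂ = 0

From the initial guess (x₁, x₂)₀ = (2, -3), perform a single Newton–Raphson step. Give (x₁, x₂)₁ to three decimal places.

At (2, -3): F = (15.000, -1.000).
Jacobian J = [[2·x₁·x₂ - 2·x₁ - 5·x₂, x₁^2 - 5·x₁ - 1], [-2·x₁·x₂ - 8·x₁, -x₁^2 - 1]].
At the point, J = [[-1.000, -7.000], [-4.000, -5.000]] (det J = -23.000).
Solving J·Δ = −F gives Δ = (-3.565, 2.652).
Then the next iterate is (x₁, x₂)₁ = (-1.565, -0.348).

(-1.565, -0.348)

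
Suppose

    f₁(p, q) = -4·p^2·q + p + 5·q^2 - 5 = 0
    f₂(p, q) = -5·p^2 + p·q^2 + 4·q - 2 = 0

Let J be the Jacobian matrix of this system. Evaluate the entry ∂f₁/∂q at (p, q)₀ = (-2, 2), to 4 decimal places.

4.0000

∂f₁/∂q = -4·p^2 + 10·q.
At (-2, 2) this is 4.0000.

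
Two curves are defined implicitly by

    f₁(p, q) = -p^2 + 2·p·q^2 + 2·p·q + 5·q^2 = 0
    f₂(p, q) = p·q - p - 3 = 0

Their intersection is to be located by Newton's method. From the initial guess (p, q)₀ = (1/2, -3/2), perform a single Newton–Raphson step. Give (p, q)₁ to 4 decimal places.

(-1.0710, -0.8550)

At (1/2, -3/2): F = (11.7500, -4.2500).
Jacobian J = [[-2·p + 2·q^2 + 2·q, 4·p·q + 2·p + 10·q], [q - 1, p]].
At the point, J = [[0.5000, -17.0000], [-2.5000, 0.5000]] (det J = -42.2500).
Solving J·Δ = −F gives Δ = (-1.5710, 0.6450).
Then the next iterate is (p, q)₁ = (-1.0710, -0.8550).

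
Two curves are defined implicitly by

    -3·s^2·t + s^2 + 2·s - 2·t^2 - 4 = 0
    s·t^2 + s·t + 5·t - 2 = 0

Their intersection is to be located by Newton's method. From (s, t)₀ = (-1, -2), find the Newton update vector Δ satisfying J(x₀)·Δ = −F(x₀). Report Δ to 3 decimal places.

(0.132, 1.717)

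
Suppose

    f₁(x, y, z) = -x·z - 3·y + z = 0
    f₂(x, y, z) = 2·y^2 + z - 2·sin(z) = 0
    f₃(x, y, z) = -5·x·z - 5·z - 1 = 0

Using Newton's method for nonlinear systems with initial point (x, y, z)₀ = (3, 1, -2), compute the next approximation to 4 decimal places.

At (3, 1, -2): F = (1.0000, 1.818595, 39.0000).
Jacobian J = [[-z, -3, -x + 1], [0, 4·y, -2·cos(z) + 1], [-5·z, 0, -5·x - 5]].
At the point, J = [[2.0000, -3.0000, -2.0000], [0.0000, 4.0000, 1.832294], [10.0000, 0.0000, -20.0000]] (det J = -134.968810).
Solving J·Δ = −F gives Δ = (-0.6779, -1.1926, 1.6111).
Then the next iterate is (x, y, z)₁ = (2.3221, -0.1926, -0.3889).

(2.3221, -0.1926, -0.3889)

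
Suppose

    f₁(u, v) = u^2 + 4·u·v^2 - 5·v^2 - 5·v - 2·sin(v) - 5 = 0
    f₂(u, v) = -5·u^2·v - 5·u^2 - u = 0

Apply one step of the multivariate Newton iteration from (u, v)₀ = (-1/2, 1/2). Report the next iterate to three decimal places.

(-0.428, -0.224)

At (-1/2, 1/2): F = (-9.95885, -1.375).
Jacobian J = [[2·u + 4·v^2, 8·u·v - 10·v - 2·cos(v) - 5], [-10·u·v - 10·u - 1, -5·u^2]].
At the point, J = [[0.000, -13.75517], [6.500, -1.250]] (det J = 89.40857).
Solving J·Δ = −F gives Δ = (0.072, -0.724).
Then the next iterate is (u, v)₁ = (-0.428, -0.224).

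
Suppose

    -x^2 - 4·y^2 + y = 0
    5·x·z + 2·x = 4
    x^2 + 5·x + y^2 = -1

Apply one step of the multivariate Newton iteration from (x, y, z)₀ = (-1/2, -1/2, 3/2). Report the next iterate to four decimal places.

(-0.1786, -0.2143, -0.7786)

At (-1/2, -1/2, 3/2): F = (-1.7500, -8.7500, -1.0000).
Jacobian J = [[-2·x, -8·y + 1, 0], [5·z + 2, 0, 5·x], [2·x + 5, 2·y, 0]].
At the point, J = [[1.0000, 5.0000, 0.0000], [9.5000, 0.0000, -2.5000], [4.0000, -1.0000, 0.0000]] (det J = -52.5000).
Solving J·Δ = −F gives Δ = (0.3214, 0.2857, -2.2786).
Then the next iterate is (x, y, z)₁ = (-0.1786, -0.2143, -0.7786).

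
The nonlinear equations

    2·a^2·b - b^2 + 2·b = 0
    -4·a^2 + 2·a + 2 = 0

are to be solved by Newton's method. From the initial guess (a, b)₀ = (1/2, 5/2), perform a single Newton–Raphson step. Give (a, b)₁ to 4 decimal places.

At (1/2, 5/2): F = (0.0000, 2.0000).
Jacobian J = [[4·a·b, 2·a^2 - 2·b + 2], [-8·a + 2, 0]].
At the point, J = [[5.0000, -2.5000], [-2.0000, 0.0000]] (det J = -5.0000).
Solving J·Δ = −F gives Δ = (1.0000, 2.0000).
Then the next iterate is (a, b)₁ = (1.5000, 4.5000).

(1.5000, 4.5000)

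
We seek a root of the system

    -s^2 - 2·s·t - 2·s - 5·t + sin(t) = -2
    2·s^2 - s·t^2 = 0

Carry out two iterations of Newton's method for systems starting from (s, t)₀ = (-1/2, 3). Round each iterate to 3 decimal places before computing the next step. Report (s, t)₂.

(-0.331, 0.730)

At (-1/2, 3): F = (-9.10888, 5.000).
Jacobian J = [[-2·s - 2·t - 2, -2·s + cos(t) - 5], [4·s - t^2, -2·s·t]].
At the point, J = [[-7.000, -4.98999], [-11.000, 3.000]] (det J = -75.88992).
Solving J·Δ = −F gives Δ = (-0.031, -1.781).
Then the next iterate is (s, t)₁ = (-0.531, 1.219).
Round to (-0.531, 1.219) and repeat: F = (-1.08163, 1.35297), J = [[-3.376, -3.59342], [-3.60996, 1.29458]].
Δ = (0.200, -0.489), so (s, t)₂ = (-0.331, 0.730).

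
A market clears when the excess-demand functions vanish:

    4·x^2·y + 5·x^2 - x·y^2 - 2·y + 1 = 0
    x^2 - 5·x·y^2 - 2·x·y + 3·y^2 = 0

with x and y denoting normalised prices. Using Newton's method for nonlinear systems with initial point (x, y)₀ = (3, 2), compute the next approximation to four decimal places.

(1.7817, 1.4617)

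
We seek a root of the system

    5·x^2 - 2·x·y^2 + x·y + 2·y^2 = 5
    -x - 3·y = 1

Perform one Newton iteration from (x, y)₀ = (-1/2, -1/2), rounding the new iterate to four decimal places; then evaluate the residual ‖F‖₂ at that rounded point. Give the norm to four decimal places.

3.4983

At (-1/2, -1/2): F = (-2.7500, 1.0000).
Jacobian J = [[10·x - 2·y^2 + y, -4·x·y + x + 4·y], [-1, -3]].
At the point, J = [[-6.0000, -3.5000], [-1.0000, -3.0000]] (det J = 14.5000).
Solving J·Δ = −F gives Δ = (-0.8103, 0.6034).
Then the next iterate is (x, y)₁ = (-1.3103, 0.1034).
Re-evaluating at (-1.3103, 0.1034): F = (3.498347, 0.0001), so ‖F‖₂ = 3.4983.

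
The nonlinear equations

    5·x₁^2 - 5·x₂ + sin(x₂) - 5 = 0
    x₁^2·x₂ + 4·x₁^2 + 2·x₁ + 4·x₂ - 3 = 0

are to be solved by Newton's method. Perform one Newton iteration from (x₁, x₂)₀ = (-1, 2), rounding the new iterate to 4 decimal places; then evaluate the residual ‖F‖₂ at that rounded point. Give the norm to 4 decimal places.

At (-1, 2): F = (-9.090703, 9.0000).
Jacobian J = [[10·x₁, cos(x₂) - 5], [2·x₁·x₂ + 8·x₁ + 2, x₁^2 + 4]].
At the point, J = [[-10.0000, -5.416147], [-10.0000, 5.0000]] (det J = -104.161468).
Solving J·Δ = −F gives Δ = (0.0316, -1.7368).
Then the next iterate is (x₁, x₂)₁ = (-0.9684, 0.2632).
Re-evaluating at (-0.9684, 0.2632): F = (-1.366836, 0.114023), so ‖F‖₂ = 1.3716.

1.3716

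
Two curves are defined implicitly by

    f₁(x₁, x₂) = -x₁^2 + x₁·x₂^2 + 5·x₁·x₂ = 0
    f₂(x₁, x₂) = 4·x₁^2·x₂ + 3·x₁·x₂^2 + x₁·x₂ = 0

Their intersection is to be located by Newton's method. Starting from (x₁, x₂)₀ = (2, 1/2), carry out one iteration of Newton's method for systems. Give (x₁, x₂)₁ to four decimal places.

At (2, 1/2): F = (1.5000, 10.5000).
Jacobian J = [[-2·x₁ + x₂^2 + 5·x₂, 2·x₁·x₂ + 5·x₁], [8·x₁·x₂ + 3·x₂^2 + x₂, 4·x₁^2 + 6·x₁·x₂ + x₁]].
At the point, J = [[-1.2500, 12.0000], [9.2500, 24.0000]] (det J = -141.0000).
Solving J·Δ = −F gives Δ = (-0.6383, -0.1915).
Then the next iterate is (x₁, x₂)₁ = (1.3617, 0.3085).

(1.3617, 0.3085)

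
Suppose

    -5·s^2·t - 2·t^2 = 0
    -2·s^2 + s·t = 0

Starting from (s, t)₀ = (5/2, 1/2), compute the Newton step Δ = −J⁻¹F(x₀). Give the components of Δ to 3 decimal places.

(-1.194, -0.036)

At (5/2, 1/2): F = (-16.125, -11.250).
Jacobian J = [[-10·s·t, -5·s^2 - 4·t], [-4·s + t, s]].
At the point, J = [[-12.500, -33.250], [-9.500, 2.500]] (det J = -347.125).
Solving J·Δ = −F gives Δ = (-1.194, -0.036).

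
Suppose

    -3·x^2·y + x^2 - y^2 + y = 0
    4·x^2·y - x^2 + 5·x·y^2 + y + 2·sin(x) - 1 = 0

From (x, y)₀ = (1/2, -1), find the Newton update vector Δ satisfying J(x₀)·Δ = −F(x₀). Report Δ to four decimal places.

(0.1586, 0.1624)

At (1/2, -1): F = (-1.0000, 0.208851).
Jacobian J = [[-6·x·y + 2·x, -3·x^2 - 2·y + 1], [8·x·y - 2·x + 5·y^2 + 2·cos(x), 4·x^2 + 10·x·y + 1]].
At the point, J = [[4.0000, 2.2500], [1.755165, -3.0000]] (det J = -15.949122).
Solving J·Δ = −F gives Δ = (0.1586, 0.1624).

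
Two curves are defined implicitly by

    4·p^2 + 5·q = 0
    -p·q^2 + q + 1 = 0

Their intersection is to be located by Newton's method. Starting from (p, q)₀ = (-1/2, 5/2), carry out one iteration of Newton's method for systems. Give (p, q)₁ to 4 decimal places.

(-1.3188, -0.8551)

At (-1/2, 5/2): F = (13.5000, 6.6250).
Jacobian J = [[8·p, 5], [-q^2, -2·p·q + 1]].
At the point, J = [[-4.0000, 5.0000], [-6.2500, 3.5000]] (det J = 17.2500).
Solving J·Δ = −F gives Δ = (-0.8188, -3.3551).
Then the next iterate is (p, q)₁ = (-1.3188, -0.8551).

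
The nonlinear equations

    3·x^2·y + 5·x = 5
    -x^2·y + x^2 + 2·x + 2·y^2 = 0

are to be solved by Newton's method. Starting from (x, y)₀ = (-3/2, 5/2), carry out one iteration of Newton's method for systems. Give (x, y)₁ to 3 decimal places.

At (-3/2, 5/2): F = (4.375, 6.125).
Jacobian J = [[6·x·y + 5, 3·x^2], [-2·x·y + 2·x + 2, -x^2 + 4·y]].
At the point, J = [[-17.500, 6.750], [6.500, 7.750]] (det J = -179.500).
Solving J·Δ = −F gives Δ = (-0.041, -0.756).
Then the next iterate is (x, y)₁ = (-1.541, 1.744).

(-1.541, 1.744)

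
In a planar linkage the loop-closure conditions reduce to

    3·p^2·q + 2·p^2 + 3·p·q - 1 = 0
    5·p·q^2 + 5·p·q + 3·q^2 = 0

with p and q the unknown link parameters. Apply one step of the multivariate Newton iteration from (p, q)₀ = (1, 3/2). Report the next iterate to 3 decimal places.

(0.653, 0.845)

At (1, 3/2): F = (10.000, 25.500).
Jacobian J = [[6·p·q + 4·p + 3·q, 3·p^2 + 3·p], [5·q^2 + 5·q, 10·p·q + 5·p + 6·q]].
At the point, J = [[17.500, 6.000], [18.750, 29.000]] (det J = 395.000).
Solving J·Δ = −F gives Δ = (-0.347, -0.655).
Then the next iterate is (p, q)₁ = (0.653, 0.845).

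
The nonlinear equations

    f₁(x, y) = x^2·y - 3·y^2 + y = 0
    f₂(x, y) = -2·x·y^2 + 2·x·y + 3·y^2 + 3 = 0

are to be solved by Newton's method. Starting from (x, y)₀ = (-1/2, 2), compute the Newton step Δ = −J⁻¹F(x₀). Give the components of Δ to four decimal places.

(0.5514, -0.9863)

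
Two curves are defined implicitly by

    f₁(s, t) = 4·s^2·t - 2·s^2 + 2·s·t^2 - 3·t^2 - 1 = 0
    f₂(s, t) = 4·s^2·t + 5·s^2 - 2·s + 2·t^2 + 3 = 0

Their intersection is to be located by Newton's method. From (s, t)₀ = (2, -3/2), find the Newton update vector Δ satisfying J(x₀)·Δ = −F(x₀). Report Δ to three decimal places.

(-1.528, -0.867)

At (2, -3/2): F = (-30.750, -0.500).
Jacobian J = [[8·s·t - 4·s + 2·t^2, 4·s^2 + 4·s·t - 6·t], [8·s·t + 10·s - 2, 4·s^2 + 4·t]].
At the point, J = [[-27.500, 13.000], [-6.000, 10.000]] (det J = -197.000).
Solving J·Δ = −F gives Δ = (-1.528, -0.867).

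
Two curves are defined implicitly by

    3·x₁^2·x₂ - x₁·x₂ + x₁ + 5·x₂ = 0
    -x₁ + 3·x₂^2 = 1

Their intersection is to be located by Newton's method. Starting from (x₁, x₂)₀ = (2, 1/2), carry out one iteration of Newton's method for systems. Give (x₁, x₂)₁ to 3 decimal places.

(0.196, 0.649)

At (2, 1/2): F = (9.500, -2.250).
Jacobian J = [[6·x₁·x₂ - x₂ + 1, 3·x₁^2 - x₁ + 5], [-1, 6·x₂]].
At the point, J = [[6.500, 15.000], [-1.000, 3.000]] (det J = 34.500).
Solving J·Δ = −F gives Δ = (-1.804, 0.149).
Then the next iterate is (x₁, x₂)₁ = (0.196, 0.649).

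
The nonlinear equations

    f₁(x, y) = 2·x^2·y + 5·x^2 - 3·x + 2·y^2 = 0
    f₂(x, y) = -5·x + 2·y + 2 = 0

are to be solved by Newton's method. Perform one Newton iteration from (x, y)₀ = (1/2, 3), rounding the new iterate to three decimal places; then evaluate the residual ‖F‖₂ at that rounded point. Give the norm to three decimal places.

6.104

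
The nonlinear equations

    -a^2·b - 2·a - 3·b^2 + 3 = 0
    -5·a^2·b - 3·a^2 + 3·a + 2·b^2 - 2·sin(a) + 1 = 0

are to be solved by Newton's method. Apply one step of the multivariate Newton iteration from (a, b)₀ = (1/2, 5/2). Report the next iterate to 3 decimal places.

(0.512, 1.357)

At (1/2, 5/2): F = (-17.375, 10.16615).
Jacobian J = [[-2·a·b - 2, -a^2 - 6·b], [-10·a·b - 6·a - 2·cos(a) + 3, -5·a^2 + 4·b]].
At the point, J = [[-4.500, -15.250], [-14.25517, 8.750]] (det J = -256.76627).
Solving J·Δ = −F gives Δ = (0.012, -1.143).
Then the next iterate is (a, b)₁ = (0.512, 1.357).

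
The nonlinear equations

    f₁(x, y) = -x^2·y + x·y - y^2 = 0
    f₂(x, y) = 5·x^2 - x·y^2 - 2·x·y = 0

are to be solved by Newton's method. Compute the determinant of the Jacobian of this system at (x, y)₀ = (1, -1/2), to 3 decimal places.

-11.250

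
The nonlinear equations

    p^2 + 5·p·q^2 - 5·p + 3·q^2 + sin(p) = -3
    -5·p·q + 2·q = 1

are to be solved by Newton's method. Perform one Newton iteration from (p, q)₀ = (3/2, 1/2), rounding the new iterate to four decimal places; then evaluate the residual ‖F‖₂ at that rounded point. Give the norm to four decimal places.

2.1689

At (3/2, 1/2): F = (1.372495, -3.7500).
Jacobian J = [[2·p + 5·q^2 + cos(p) - 5, 10·p·q + 6·q], [-5·q, -5·p + 2]].
At the point, J = [[-0.679263, 10.5000], [-2.5000, -5.5000]] (det J = 29.985945).
Solving J·Δ = −F gives Δ = (-1.0614, -0.1994).
Then the next iterate is (p, q)₁ = (0.4386, 0.3006).
Re-evaluating at (0.4386, 0.3006): F = (1.893284, -1.058016), so ‖F‖₂ = 2.1689.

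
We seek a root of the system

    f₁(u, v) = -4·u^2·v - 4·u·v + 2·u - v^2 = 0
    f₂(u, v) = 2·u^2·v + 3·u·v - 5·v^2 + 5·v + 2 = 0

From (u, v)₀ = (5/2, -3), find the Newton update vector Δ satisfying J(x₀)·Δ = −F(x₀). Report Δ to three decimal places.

At (5/2, -3): F = (101.000, -118.000).
Jacobian J = [[-8·u·v - 4·v + 2, -4·u^2 - 4·u - 2·v], [4·u·v + 3·v, 2·u^2 + 3·u - 10·v + 5]].
At the point, J = [[74.000, -29.000], [-39.000, 55.000]] (det J = 2939.000).
Solving J·Δ = −F gives Δ = (-0.726, 1.631).

(-0.726, 1.631)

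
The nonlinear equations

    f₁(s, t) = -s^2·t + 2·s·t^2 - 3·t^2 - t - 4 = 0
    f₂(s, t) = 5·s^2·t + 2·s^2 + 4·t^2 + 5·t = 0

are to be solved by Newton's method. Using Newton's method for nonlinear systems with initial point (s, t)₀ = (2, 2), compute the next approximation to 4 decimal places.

At (2, 2): F = (-10.0000, 74.0000).
Jacobian J = [[-2·s·t + 2·t^2, -s^2 + 4·s·t - 6·t - 1], [10·s·t + 4·s, 5·s^2 + 8·t + 5]].
At the point, J = [[0.0000, -1.0000], [48.0000, 41.0000]] (det J = 48.0000).
Solving J·Δ = −F gives Δ = (7.0000, -10.0000).
Then the next iterate is (s, t)₁ = (9.0000, -8.0000).

(9.0000, -8.0000)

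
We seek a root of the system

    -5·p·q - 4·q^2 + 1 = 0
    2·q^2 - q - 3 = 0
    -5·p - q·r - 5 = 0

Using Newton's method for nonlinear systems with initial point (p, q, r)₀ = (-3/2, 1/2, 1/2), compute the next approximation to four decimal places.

At (-3/2, 1/2, 1/2): F = (3.7500, -3.0000, 2.2500).
Jacobian J = [[-5·q, -5·p - 8·q, 0], [0, 4·q - 1, 0], [-5, -r, -q]].
At the point, J = [[-2.5000, 3.5000, 0.0000], [0.0000, 1.0000, 0.0000], [-5.0000, -0.5000, -0.5000]] (det J = 1.2500).
Solving J·Δ = −F gives Δ = (5.7000, 3.0000, -55.5000).
Then the next iterate is (p, q, r)₁ = (4.2000, 3.5000, -55.0000).

(4.2000, 3.5000, -55.0000)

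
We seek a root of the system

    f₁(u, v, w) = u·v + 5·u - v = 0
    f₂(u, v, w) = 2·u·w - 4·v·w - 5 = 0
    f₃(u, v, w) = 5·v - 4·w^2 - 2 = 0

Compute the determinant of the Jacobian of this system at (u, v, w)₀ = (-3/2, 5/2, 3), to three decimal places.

J = [[v + 5, u - 1, 0], [2·w, -4·w, 2·u - 4·v], [0, 5, -8·w]].
At the point, J = [[7.500, -2.500, 0.000], [6.000, -12.000, -13.000], [0.000, 5.000, -24.000]].
det J = 2287.500.

2287.500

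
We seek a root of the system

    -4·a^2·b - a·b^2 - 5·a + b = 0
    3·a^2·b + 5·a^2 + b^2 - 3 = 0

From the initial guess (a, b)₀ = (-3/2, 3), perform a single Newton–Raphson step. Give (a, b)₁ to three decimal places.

(-1.265, 0.833)

At (-3/2, 3): F = (-3.000, 37.500).
Jacobian J = [[-8·a·b - b^2 - 5, -4·a^2 - 2·a·b + 1], [6·a·b + 10·a, 3·a^2 + 2·b]].
At the point, J = [[22.000, 1.000], [-42.000, 12.750]] (det J = 322.500).
Solving J·Δ = −F gives Δ = (0.235, -2.167).
Then the next iterate is (a, b)₁ = (-1.265, 0.833).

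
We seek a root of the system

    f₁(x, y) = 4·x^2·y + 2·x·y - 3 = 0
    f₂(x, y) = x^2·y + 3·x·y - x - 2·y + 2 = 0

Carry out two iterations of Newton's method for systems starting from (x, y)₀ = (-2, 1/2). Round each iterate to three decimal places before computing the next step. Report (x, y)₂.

At (-2, 1/2): F = (3.000, 2.000).
Jacobian J = [[8·x·y + 2·y, 4·x^2 + 2·x], [2·x·y + 3·y - 1, x^2 + 3·x - 2]].
At the point, J = [[-7.000, 12.000], [-1.500, -4.000]] (det J = 46.000).
Solving J·Δ = −F gives Δ = (0.783, 0.207).
Then the next iterate is (x, y)₁ = (-1.217, 0.707).
Round to (-1.217, 0.707) and repeat: F = (-0.53232, 0.26887), J = [[-5.46935, 3.49036], [-0.59984, -4.16991]].
Δ = (-0.051, 0.072), so (x, y)₂ = (-1.268, 0.779).

(-1.268, 0.779)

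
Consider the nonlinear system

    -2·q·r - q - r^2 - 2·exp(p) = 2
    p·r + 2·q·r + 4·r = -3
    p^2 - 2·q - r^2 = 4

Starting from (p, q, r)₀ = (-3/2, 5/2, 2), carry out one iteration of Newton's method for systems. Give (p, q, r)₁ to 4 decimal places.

(-0.5185, 25.3565, -12.8519)

At (-3/2, 5/2, 2): F = (-18.946260, 18.0000, -10.7500).
Jacobian J = [[-2·exp(p), -2·r - 1, -2·q - 2·r], [r, 2·r, p + 2·q + 4], [2·p, -2, -2·r]].
At the point, J = [[-0.446260, -5.0000, -9.0000], [2.0000, 4.0000, 7.5000], [-3.0000, -2.0000, -4.0000]] (det J = 0.946260).
Solving J·Δ = −F gives Δ = (0.9815, 22.8565, -14.8519).
Then the next iterate is (p, q, r)₁ = (-0.5185, 25.3565, -12.8519).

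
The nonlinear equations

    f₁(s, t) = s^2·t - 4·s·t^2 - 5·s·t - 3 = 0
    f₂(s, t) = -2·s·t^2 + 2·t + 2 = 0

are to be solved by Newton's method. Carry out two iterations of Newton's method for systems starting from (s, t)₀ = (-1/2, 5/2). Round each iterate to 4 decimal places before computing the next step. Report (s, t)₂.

(5.5830, -1.1344)

At (-1/2, 5/2): F = (16.3750, 13.2500).
Jacobian J = [[2·s·t - 4·t^2 - 5·t, s^2 - 8·s·t - 5·s], [-2·t^2, -4·s·t + 2]].
At the point, J = [[-40.0000, 12.7500], [-12.5000, 7.0000]] (det J = -120.6250).
Solving J·Δ = −F gives Δ = (-0.4503, -2.6969).
Then the next iterate is (s, t)₁ = (-0.9503, -0.1969).
Round to (-0.9503, -0.1969) and repeat: F = (-3.966014, 1.679886), J = [[1.203650, 4.157658], [-0.077539, 1.251544]].
Δ = (6.5333, -0.9375), so (s, t)₂ = (5.5830, -1.1344).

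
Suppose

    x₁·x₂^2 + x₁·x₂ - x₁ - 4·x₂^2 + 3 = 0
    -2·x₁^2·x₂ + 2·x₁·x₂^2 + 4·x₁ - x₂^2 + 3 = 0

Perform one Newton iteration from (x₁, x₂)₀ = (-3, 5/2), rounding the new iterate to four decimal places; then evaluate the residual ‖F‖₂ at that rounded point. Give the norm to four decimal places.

At (-3, 5/2): F = (-45.2500, -97.7500).
Jacobian J = [[x₂^2 + x₂ - 1, 2·x₁·x₂ + x₁ - 8·x₂], [-4·x₁·x₂ + 2·x₂^2 + 4, -2·x₁^2 + 4·x₁·x₂ - 2·x₂]].
At the point, J = [[7.7500, -38.0000], [46.5000, -53.0000]] (det J = 1356.2500).
Solving J·Δ = −F gives Δ = (0.9705, -0.9929).
Then the next iterate is (x₁, x₂)₁ = (-2.0295, 1.5071).
Re-evaluating at (-2.0295, 1.5071): F = (-11.724267, -29.023860), so ‖F‖₂ = 31.3024.

31.3024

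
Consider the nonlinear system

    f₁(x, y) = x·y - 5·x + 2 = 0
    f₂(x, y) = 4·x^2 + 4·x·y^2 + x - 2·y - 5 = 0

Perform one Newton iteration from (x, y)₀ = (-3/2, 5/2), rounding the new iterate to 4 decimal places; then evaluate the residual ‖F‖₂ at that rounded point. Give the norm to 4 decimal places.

14.1592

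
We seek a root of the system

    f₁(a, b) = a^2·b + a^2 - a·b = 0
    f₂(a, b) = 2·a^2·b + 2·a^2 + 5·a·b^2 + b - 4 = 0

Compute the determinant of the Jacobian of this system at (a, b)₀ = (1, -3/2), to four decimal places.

-6.0000

J = [[2·a·b + 2·a - b, a^2 - a], [4·a·b + 4·a + 5·b^2, 2·a^2 + 10·a·b + 1]].
At the point, J = [[0.5000, 0.0000], [9.2500, -12.0000]].
det J = -6.0000.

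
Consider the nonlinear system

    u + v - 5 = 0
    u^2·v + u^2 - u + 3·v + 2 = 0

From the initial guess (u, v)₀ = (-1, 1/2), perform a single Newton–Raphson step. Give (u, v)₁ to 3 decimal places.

(2.500, 2.500)

At (-1, 1/2): F = (-5.500, 6.000).
Jacobian J = [[1, 1], [2·u·v + 2·u - 1, u^2 + 3]].
At the point, J = [[1.000, 1.000], [-4.000, 4.000]] (det J = 8.000).
Solving J·Δ = −F gives Δ = (3.500, 2.000).
Then the next iterate is (u, v)₁ = (2.500, 2.500).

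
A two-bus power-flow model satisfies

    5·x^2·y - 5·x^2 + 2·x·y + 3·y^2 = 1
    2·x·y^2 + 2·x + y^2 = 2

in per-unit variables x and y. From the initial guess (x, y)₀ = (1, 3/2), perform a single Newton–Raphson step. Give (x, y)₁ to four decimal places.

At (1, 3/2): F = (11.2500, 6.7500).
Jacobian J = [[10·x·y - 10·x + 2·y, 5·x^2 + 2·x + 6·y], [2·y^2 + 2, 4·x·y + 2·y]].
At the point, J = [[8.0000, 16.0000], [6.5000, 9.0000]] (det J = -32.0000).
Solving J·Δ = −F gives Δ = (-0.2109, -0.5977).
Then the next iterate is (x, y)₁ = (0.7891, 0.9023).

(0.7891, 0.9023)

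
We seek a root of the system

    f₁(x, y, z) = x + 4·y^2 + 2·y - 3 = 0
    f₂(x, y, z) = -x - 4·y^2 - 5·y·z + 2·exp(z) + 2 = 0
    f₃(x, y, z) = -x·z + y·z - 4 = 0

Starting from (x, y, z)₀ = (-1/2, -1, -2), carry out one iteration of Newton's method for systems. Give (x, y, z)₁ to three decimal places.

(1.650, -0.892, 0.168)

At (-1/2, -1, -2): F = (-1.500, -11.22933, -3.000).
Jacobian J = [[1, 8·y + 2, 0], [-1, -8·y - 5·z, -5·y + 2·exp(z)], [-z, z, -x + y]].
At the point, J = [[1.000, -6.000, 0.000], [-1.000, 18.000, 5.27067], [2.000, -2.000, -0.500]] (det J = -58.70671).
Solving J·Δ = −F gives Δ = (2.150, 0.108, 2.168).
Then the next iterate is (x, y, z)₁ = (1.650, -0.892, 0.168).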